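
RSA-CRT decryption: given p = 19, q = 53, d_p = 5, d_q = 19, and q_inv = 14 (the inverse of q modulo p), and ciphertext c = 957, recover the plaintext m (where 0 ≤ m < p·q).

m₁ = c^(d_p) mod p: c ≡ 7 (mod 19), and 7^5 mod 19 = 11.
m₂ = c^(d_q) mod q: c ≡ 3 (mod 53), and 3^19 mod 53 = 34.
h = q_inv·(m₁ − m₂) mod p = 14·(11 − 34) mod 19 = 1.
m = m₂ + h·q = 34 + 1·53 = 87.

87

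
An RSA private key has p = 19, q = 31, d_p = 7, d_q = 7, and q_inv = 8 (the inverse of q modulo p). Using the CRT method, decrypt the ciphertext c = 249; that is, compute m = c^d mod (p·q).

280

m₁ = c^(d_p) mod p: c ≡ 2 (mod 19), and 2^7 mod 19 = 14.
m₂ = c^(d_q) mod q: c ≡ 1 (mod 31), and 1^7 mod 31 = 1.
h = q_inv·(m₁ − m₂) mod p = 8·(14 − 1) mod 19 = 9.
m = m₂ + h·q = 1 + 9·31 = 280.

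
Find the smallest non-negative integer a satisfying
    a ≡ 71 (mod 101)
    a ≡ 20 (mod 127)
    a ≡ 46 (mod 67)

From a ≡ 71 (mod 101) write a = 71 + 101t. Substituting into a ≡ 20 (mod 127) gives 101t ≡ 76 (mod 127), and since 101⁻¹ ≡ 83 (mod 127), t ≡ 85. Hence a ≡ 71 + 101·85 = 8656 (mod 12827).
From a ≡ 8656 (mod 12827) write a = 8656 + 12827t. Substituting into a ≡ 46 (mod 67) gives 12827t ≡ 33 (mod 67), and since 30⁻¹ ≡ 38 (mod 67), t ≡ 48. Hence a ≡ 8656 + 12827·48 = 624352 (mod 859409).

624352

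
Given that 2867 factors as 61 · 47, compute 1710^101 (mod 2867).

2649

Mod 61: 1710 ≡ 2; by Fermat, exponent reduces to 101 mod 60 = 41; 2^41 ≡ 26 (mod 61).
Mod 47: 1710 ≡ 18; by Fermat, exponent reduces to 101 mod 46 = 9; 18^9 ≡ 17 (mod 47).
Combine by CRT: x ≡ 26 (mod 61), x ≡ 17 (mod 47) ⇒ x ≡ 2649 (mod 2867).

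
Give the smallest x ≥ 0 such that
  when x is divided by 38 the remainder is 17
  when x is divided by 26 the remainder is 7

397

gcd(38, 26) = 2 and 2 | (7 − 17), so the pair is consistent; merging gives x ≡ 397 (mod 494), where 494 = lcm(38, 26).
The solution is unique modulo lcm(38, 26) = 494.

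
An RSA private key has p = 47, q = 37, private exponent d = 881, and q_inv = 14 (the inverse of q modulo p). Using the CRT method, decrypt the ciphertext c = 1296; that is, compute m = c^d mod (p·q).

d_p = d mod (p−1) = 881 mod 46 = 7; d_q = d mod (q−1) = 17.
m₁ = c^(d_p) mod p: c ≡ 27 (mod 47), and 27^7 mod 47 = 21.
m₂ = c^(d_q) mod q: c ≡ 1 (mod 37), and 1^17 mod 37 = 1.
h = q_inv·(m₁ − m₂) mod p = 14·(21 − 1) mod 47 = 45.
m = m₂ + h·q = 1 + 45·37 = 1666.

1666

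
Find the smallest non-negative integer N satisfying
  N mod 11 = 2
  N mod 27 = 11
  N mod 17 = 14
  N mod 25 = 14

Combine the congruences pairwise.
From N ≡ 2 (mod 11) write N = 2 + 11t. Substituting into N ≡ 11 (mod 27) gives 11t ≡ 9 (mod 27), and since 11⁻¹ ≡ 5 (mod 27), t ≡ 18. Hence N ≡ 2 + 11·18 = 200 (mod 297).
From N ≡ 200 (mod 297) write N = 200 + 297t. Substituting into N ≡ 14 (mod 17) gives 297t ≡ 1 (mod 17), and since 8⁻¹ ≡ 15 (mod 17), t ≡ 15. Hence N ≡ 200 + 297·15 = 4655 (mod 5049).
From N ≡ 4655 (mod 5049) write N = 4655 + 5049t. Substituting into N ≡ 14 (mod 25) gives 5049t ≡ 9 (mod 25), and since 24⁻¹ ≡ 24 (mod 25), t ≡ 16. Hence N ≡ 4655 + 5049·16 = 85439 (mod 126225).

85439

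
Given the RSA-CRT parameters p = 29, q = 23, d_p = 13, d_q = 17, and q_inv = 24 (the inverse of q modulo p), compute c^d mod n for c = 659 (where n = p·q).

m₁ = c^(d_p) mod p: c ≡ 21 (mod 29), and 21^13 mod 29 = 11.
m₂ = c^(d_q) mod q: c ≡ 15 (mod 23), and 15^17 mod 23 = 10.
h = q_inv·(m₁ − m₂) mod p = 24·(11 − 10) mod 29 = 24.
m = m₂ + h·q = 10 + 24·23 = 562.

562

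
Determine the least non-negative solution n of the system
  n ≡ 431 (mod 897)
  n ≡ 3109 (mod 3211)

64118

gcd(897, 3211) = 13 and 13 | (3109 − 431), so the pair is consistent; merging gives n ≡ 64118 (mod 221559), where 221559 = lcm(897, 3211).
The solution is unique modulo lcm(897, 3211) = 221559.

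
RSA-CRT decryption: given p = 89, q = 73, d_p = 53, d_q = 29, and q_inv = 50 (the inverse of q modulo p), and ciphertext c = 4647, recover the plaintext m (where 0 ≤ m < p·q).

m₁ = c^(d_p) mod p: c ≡ 19 (mod 89), and 19^53 mod 89 = 51.
m₂ = c^(d_q) mod q: c ≡ 48 (mod 73), and 48^29 mod 73 = 12.
h = q_inv·(m₁ − m₂) mod p = 50·(51 − 12) mod 89 = 81.
m = m₂ + h·q = 12 + 81·73 = 5925.

5925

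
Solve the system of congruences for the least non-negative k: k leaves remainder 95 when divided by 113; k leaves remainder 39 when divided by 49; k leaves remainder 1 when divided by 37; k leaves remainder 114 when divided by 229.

27911321

From k ≡ 95 (mod 113) write k = 95 + 113t. Substituting into k ≡ 39 (mod 49) gives 113t ≡ 42 (mod 49), and since 15⁻¹ ≡ 36 (mod 49), t ≡ 42. Hence k ≡ 95 + 113·42 = 4841 (mod 5537).
From k ≡ 4841 (mod 5537) write k = 4841 + 5537t. Substituting into k ≡ 1 (mod 37) gives 5537t ≡ 7 (mod 37), and since 24⁻¹ ≡ 17 (mod 37), t ≡ 8. Hence k ≡ 4841 + 5537·8 = 49137 (mod 204869).
From k ≡ 49137 (mod 204869) write k = 49137 + 204869t. Substituting into k ≡ 114 (mod 229) gives 204869t ≡ 212 (mod 229), and since 143⁻¹ ≡ 221 (mod 229), t ≡ 136. Hence k ≡ 49137 + 204869·136 = 27911321 (mod 46915001).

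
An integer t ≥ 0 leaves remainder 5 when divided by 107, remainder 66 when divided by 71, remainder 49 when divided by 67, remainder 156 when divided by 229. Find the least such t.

89201839

From t ≡ 5 (mod 107) write t = 5 + 107s. Substituting into t ≡ 66 (mod 71) gives 107s ≡ 61 (mod 71), and since 36⁻¹ ≡ 2 (mod 71), s ≡ 51. Hence t ≡ 5 + 107·51 = 5462 (mod 7597).
From t ≡ 5462 (mod 7597) write t = 5462 + 7597s. Substituting into t ≡ 49 (mod 67) gives 7597s ≡ 14 (mod 67), and since 26⁻¹ ≡ 49 (mod 67), s ≡ 16. Hence t ≡ 5462 + 7597·16 = 127014 (mod 508999).
From t ≡ 127014 (mod 508999) write t = 127014 + 508999s. Substituting into t ≡ 156 (mod 229) gives 508999s ≡ 8 (mod 229), and since 161⁻¹ ≡ 165 (mod 229), s ≡ 175. Hence t ≡ 127014 + 508999·175 = 89201839 (mod 116560771).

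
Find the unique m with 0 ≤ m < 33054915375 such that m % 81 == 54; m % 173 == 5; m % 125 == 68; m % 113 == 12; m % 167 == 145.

28029512943

From m ≡ 54 (mod 81) write m = 54 + 81t. Substituting into m ≡ 5 (mod 173) gives 81t ≡ 124 (mod 173), and since 81⁻¹ ≡ 47 (mod 173), t ≡ 119. Hence m ≡ 54 + 81·119 = 9693 (mod 14013).
From m ≡ 9693 (mod 14013) write m = 9693 + 14013t. Substituting into m ≡ 68 (mod 125) gives 14013t ≡ 0 (mod 125), and since 13⁻¹ ≡ 77 (mod 125), t ≡ 0. Hence m ≡ 9693 + 14013·0 = 9693 (mod 1751625).
From m ≡ 9693 (mod 1751625) write m = 9693 + 1751625t. Substituting into m ≡ 12 (mod 113) gives 1751625t ≡ 37 (mod 113), and since 12⁻¹ ≡ 66 (mod 113), t ≡ 69. Hence m ≡ 9693 + 1751625·69 = 120871818 (mod 197933625).
From m ≡ 120871818 (mod 197933625) write m = 120871818 + 197933625t. Substituting into m ≡ 145 (mod 167) gives 197933625t ≡ 88 (mod 167), and since 48⁻¹ ≡ 87 (mod 167), t ≡ 141. Hence m ≡ 120871818 + 197933625·141 = 28029512943 (mod 33054915375).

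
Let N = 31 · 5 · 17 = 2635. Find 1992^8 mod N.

Mod 31: 1992 ≡ 8; 8^8 ≡ 16 (mod 31).
Mod 5: 1992 ≡ 2; since 4 | 8, by Fermat 2^8 ≡ 1 (mod 5).
Mod 17: 1992 ≡ 3; 3^8 ≡ 16 (mod 17).
Combine by CRT: x ≡ 16 (mod 31), x ≡ 1 (mod 5), x ≡ 16 (mod 17) ⇒ x ≡ 16 (mod 2635).

16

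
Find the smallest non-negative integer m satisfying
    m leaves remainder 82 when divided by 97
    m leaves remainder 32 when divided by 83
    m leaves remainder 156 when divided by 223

35390

Combine the congruences pairwise.
From m ≡ 82 (mod 97) write m = 82 + 97t. Substituting into m ≡ 32 (mod 83) gives 97t ≡ 33 (mod 83), and since 14⁻¹ ≡ 6 (mod 83), t ≡ 32. Hence m ≡ 82 + 97·32 = 3186 (mod 8051).
From m ≡ 3186 (mod 8051) write m = 3186 + 8051t. Substituting into m ≡ 156 (mod 223) gives 8051t ≡ 92 (mod 223), and since 23⁻¹ ≡ 97 (mod 223), t ≡ 4. Hence m ≡ 3186 + 8051·4 = 35390 (mod 1795373).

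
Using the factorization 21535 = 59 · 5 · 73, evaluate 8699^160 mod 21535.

3906

Mod 59: 8699 ≡ 26; by Fermat, exponent reduces to 160 mod 58 = 44; 26^44 ≡ 12 (mod 59).
Mod 5: 8699 ≡ 4; since 4 | 160, by Fermat 4^160 ≡ 1 (mod 5).
Mod 73: 8699 ≡ 12; by Fermat, exponent reduces to 160 mod 72 = 16; 12^16 ≡ 37 (mod 73).
Combine by CRT: x ≡ 12 (mod 59), x ≡ 1 (mod 5), x ≡ 37 (mod 73) ⇒ x ≡ 3906 (mod 21535).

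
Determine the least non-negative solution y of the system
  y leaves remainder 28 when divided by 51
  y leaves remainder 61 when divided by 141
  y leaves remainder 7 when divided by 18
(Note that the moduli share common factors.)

3445

gcd(51, 141) = 3 and 3 | (61 − 28), so the pair is consistent; merging gives y ≡ 1048 (mod 2397), where 2397 = lcm(51, 141).
gcd(2397, 18) = 3 and 3 | (7 − 1048), so the pair is consistent; merging gives y ≡ 3445 (mod 14382), where 14382 = lcm(2397, 18).
The solution is unique modulo lcm(51, 141, 18) = 14382.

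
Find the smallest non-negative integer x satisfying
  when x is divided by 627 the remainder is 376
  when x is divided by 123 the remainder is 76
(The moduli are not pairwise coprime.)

10408

Combine the congruences pairwise.
gcd(627, 123) = 3 and 3 | (76 − 376), so the pair is consistent; merging gives x ≡ 10408 (mod 25707), where 25707 = lcm(627, 123).
The solution is unique modulo lcm(627, 123) = 25707.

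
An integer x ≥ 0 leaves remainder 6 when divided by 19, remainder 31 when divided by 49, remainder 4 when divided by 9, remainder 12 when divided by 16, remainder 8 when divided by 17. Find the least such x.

2274268

From x ≡ 6 (mod 19) write x = 6 + 19t. Substituting into x ≡ 31 (mod 49) gives 19t ≡ 25 (mod 49), and since 19⁻¹ ≡ 31 (mod 49), t ≡ 40. Hence x ≡ 6 + 19·40 = 766 (mod 931).
From x ≡ 766 (mod 931) write x = 766 + 931t. Substituting into x ≡ 4 (mod 9) gives 931t ≡ 3 (mod 9), and since 4⁻¹ ≡ 7 (mod 9), t ≡ 3. Hence x ≡ 766 + 931·3 = 3559 (mod 8379).
From x ≡ 3559 (mod 8379) write x = 3559 + 8379t. Substituting into x ≡ 12 (mod 16) gives 8379t ≡ 5 (mod 16), and since 11⁻¹ ≡ 3 (mod 16), t ≡ 15. Hence x ≡ 3559 + 8379·15 = 129244 (mod 134064).
From x ≡ 129244 (mod 134064) write x = 129244 + 134064t. Substituting into x ≡ 8 (mod 17) gives 134064t ≡ 15 (mod 17), and since 2⁻¹ ≡ 9 (mod 17), t ≡ 16. Hence x ≡ 129244 + 134064·16 = 2274268 (mod 2279088).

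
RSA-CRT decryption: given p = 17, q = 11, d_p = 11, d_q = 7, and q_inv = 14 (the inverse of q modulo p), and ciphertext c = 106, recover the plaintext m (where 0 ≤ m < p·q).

m₁ = c^(d_p) mod p: c ≡ 4 (mod 17), and 4^11 mod 17 = 13.
m₂ = c^(d_q) mod q: c ≡ 7 (mod 11), and 7^7 mod 11 = 6.
h = q_inv·(m₁ − m₂) mod p = 14·(13 − 6) mod 17 = 13.
m = m₂ + h·q = 6 + 13·11 = 149.

149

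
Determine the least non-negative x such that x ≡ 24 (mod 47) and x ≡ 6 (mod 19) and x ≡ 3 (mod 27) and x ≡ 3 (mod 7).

92802

From x ≡ 24 (mod 47) write x = 24 + 47t. Substituting into x ≡ 6 (mod 19) gives 47t ≡ 1 (mod 19), and since 9⁻¹ ≡ 17 (mod 19), t ≡ 17. Hence x ≡ 24 + 47·17 = 823 (mod 893).
From x ≡ 823 (mod 893) write x = 823 + 893t. Substituting into x ≡ 3 (mod 27) gives 893t ≡ 17 (mod 27), and since 2⁻¹ ≡ 14 (mod 27), t ≡ 22. Hence x ≡ 823 + 893·22 = 20469 (mod 24111).
From x ≡ 20469 (mod 24111) write x = 20469 + 24111t. Substituting into x ≡ 3 (mod 7) gives 24111t ≡ 2 (mod 7), and since 3⁻¹ ≡ 5 (mod 7), t ≡ 3. Hence x ≡ 20469 + 24111·3 = 92802 (mod 168777).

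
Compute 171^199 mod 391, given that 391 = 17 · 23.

Mod 17: 171 ≡ 1; by Fermat, exponent reduces to 199 mod 16 = 7; 1^7 ≡ 1 (mod 17).
Mod 23: 171 ≡ 10; by Fermat, exponent reduces to 199 mod 22 = 1; 10^1 ≡ 10 (mod 23).
Combine by CRT: x ≡ 1 (mod 17), x ≡ 10 (mod 23) ⇒ x ≡ 171 (mod 391).

171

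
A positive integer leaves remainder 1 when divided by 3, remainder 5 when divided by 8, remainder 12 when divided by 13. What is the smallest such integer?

181

From m ≡ 1 (mod 3) write m = 1 + 3t. Substituting into m ≡ 5 (mod 8) gives 3t ≡ 4 (mod 8), and since 3⁻¹ ≡ 3 (mod 8), t ≡ 4. Hence m ≡ 1 + 3·4 = 13 (mod 24).
From m ≡ 13 (mod 24) write m = 13 + 24t. Substituting into m ≡ 12 (mod 13) gives 24t ≡ 12 (mod 13), and since 11⁻¹ ≡ 6 (mod 13), t ≡ 7. Hence m ≡ 13 + 24·7 = 181 (mod 312).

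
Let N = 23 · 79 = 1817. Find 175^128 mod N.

1223

Mod 23: 175 ≡ 14; by Fermat, exponent reduces to 128 mod 22 = 18; 14^18 ≡ 4 (mod 23).
Mod 79: 175 ≡ 17; by Fermat, exponent reduces to 128 mod 78 = 50; 17^50 ≡ 38 (mod 79).
Combine by CRT: x ≡ 4 (mod 23), x ≡ 38 (mod 79) ⇒ x ≡ 1223 (mod 1817).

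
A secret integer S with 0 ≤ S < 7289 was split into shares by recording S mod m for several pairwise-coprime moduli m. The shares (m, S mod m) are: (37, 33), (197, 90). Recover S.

From S ≡ 33 (mod 37) write S = 33 + 37t. Substituting into S ≡ 90 (mod 197) gives 37t ≡ 57 (mod 197), and since 37⁻¹ ≡ 16 (mod 197), t ≡ 124. Hence S ≡ 33 + 37·124 = 4621 (mod 7289).

4621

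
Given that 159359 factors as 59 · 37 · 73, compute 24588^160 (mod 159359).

1681

Mod 59: 24588 ≡ 44; by Fermat, exponent reduces to 160 mod 58 = 44; 44^44 ≡ 29 (mod 59).
Mod 37: 24588 ≡ 20; by Fermat, exponent reduces to 160 mod 36 = 16; 20^16 ≡ 16 (mod 37).
Mod 73: 24588 ≡ 60; by Fermat, exponent reduces to 160 mod 72 = 16; 60^16 ≡ 2 (mod 73).
Combine by CRT: x ≡ 29 (mod 59), x ≡ 16 (mod 37), x ≡ 2 (mod 73) ⇒ x ≡ 1681 (mod 159359).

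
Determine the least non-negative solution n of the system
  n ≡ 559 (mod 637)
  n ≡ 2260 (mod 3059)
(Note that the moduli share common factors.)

182741

gcd(637, 3059) = 7 and 7 | (2260 − 559), so the pair is consistent; merging gives n ≡ 182741 (mod 278369), where 278369 = lcm(637, 3059).
The solution is unique modulo lcm(637, 3059) = 278369.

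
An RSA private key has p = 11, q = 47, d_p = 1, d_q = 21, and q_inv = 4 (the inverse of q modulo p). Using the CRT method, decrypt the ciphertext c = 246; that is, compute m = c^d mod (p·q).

510

m₁ = c^(d_p) mod p: c ≡ 4 (mod 11), and 4^1 mod 11 = 4.
m₂ = c^(d_q) mod q: c ≡ 11 (mod 47), and 11^21 mod 47 = 40.
h = q_inv·(m₁ − m₂) mod p = 4·(4 − 40) mod 11 = 10.
m = m₂ + h·q = 40 + 10·47 = 510.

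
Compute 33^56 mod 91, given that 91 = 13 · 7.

81

Mod 13: 33 ≡ 7; by Fermat, exponent reduces to 56 mod 12 = 8; 7^8 ≡ 3 (mod 13).
Mod 7: 33 ≡ 5; by Fermat, exponent reduces to 56 mod 6 = 2; 5^2 ≡ 4 (mod 7).
Combine by CRT: x ≡ 3 (mod 13), x ≡ 4 (mod 7) ⇒ x ≡ 81 (mod 91).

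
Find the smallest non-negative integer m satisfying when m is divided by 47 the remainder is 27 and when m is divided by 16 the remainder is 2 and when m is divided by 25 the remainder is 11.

13986

The moduli are pairwise coprime; N = 47·16·25 = 18800.
N/47 = 400; 400 ≡ 24 (mod 47); 24·2 ≡ 1, so inverse 2.
N/16 = 1175; 1175 ≡ 7 (mod 16); 7·7 ≡ 1, so inverse 7.
N/25 = 752; 752 ≡ 2 (mod 25); 2·13 ≡ 1, so inverse 13.
m ≡ 27·400·2 + 2·1175·7 + 11·752·13 = 145586.
145586 mod 18800 = 13986.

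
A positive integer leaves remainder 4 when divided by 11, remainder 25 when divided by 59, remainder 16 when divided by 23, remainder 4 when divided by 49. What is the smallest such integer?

355205

From m ≡ 4 (mod 11) write m = 4 + 11t. Substituting into m ≡ 25 (mod 59) gives 11t ≡ 21 (mod 59), and since 11⁻¹ ≡ 43 (mod 59), t ≡ 18. Hence m ≡ 4 + 11·18 = 202 (mod 649).
From m ≡ 202 (mod 649) write m = 202 + 649t. Substituting into m ≡ 16 (mod 23) gives 649t ≡ 21 (mod 23), and since 5⁻¹ ≡ 14 (mod 23), t ≡ 18. Hence m ≡ 202 + 649·18 = 11884 (mod 14927).
From m ≡ 11884 (mod 14927) write m = 11884 + 14927t. Substituting into m ≡ 4 (mod 49) gives 14927t ≡ 27 (mod 49), and since 31⁻¹ ≡ 19 (mod 49), t ≡ 23. Hence m ≡ 11884 + 14927·23 = 355205 (mod 731423).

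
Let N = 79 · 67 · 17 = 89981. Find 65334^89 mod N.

Mod 79: 65334 ≡ 1; by Fermat, exponent reduces to 89 mod 78 = 11; 1^11 ≡ 1 (mod 79).
Mod 67: 65334 ≡ 9; by Fermat, exponent reduces to 89 mod 66 = 23; 9^23 ≡ 9 (mod 67).
Mod 17: 65334 ≡ 3; by Fermat, exponent reduces to 89 mod 16 = 9; 3^9 ≡ 14 (mod 17).
Combine by CRT: x ≡ 1 (mod 79), x ≡ 9 (mod 67), x ≡ 14 (mod 17) ⇒ x ≡ 60041 (mod 89981).

60041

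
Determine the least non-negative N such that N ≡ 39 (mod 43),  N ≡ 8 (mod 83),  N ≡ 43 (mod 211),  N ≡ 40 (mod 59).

16249997

From N ≡ 39 (mod 43) write N = 39 + 43t. Substituting into N ≡ 8 (mod 83) gives 43t ≡ 52 (mod 83), and since 43⁻¹ ≡ 56 (mod 83), t ≡ 7. Hence N ≡ 39 + 43·7 = 340 (mod 3569).
From N ≡ 340 (mod 3569) write N = 340 + 3569t. Substituting into N ≡ 43 (mod 211) gives 3569t ≡ 125 (mod 211), and since 193⁻¹ ≡ 82 (mod 211), t ≡ 122. Hence N ≡ 340 + 3569·122 = 435758 (mod 753059).
From N ≡ 435758 (mod 753059) write N = 435758 + 753059t. Substituting into N ≡ 40 (mod 59) gives 753059t ≡ 56 (mod 59), and since 42⁻¹ ≡ 52 (mod 59), t ≡ 21. Hence N ≡ 435758 + 753059·21 = 16249997 (mod 44430481).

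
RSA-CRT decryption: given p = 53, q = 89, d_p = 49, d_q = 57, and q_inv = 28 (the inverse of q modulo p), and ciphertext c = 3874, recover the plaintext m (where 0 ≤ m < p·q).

m₁ = c^(d_p) mod p: c ≡ 5 (mod 53), and 5^49 mod 53 = 14.
m₂ = c^(d_q) mod q: c ≡ 47 (mod 89), and 47^57 mod 89 = 10.
h = q_inv·(m₁ − m₂) mod p = 28·(14 − 10) mod 53 = 6.
m = m₂ + h·q = 10 + 6·89 = 544.

544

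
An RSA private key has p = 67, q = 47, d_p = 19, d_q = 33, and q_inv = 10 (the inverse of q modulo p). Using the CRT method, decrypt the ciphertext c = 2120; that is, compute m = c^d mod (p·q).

740

m₁ = c^(d_p) mod p: c ≡ 43 (mod 67), and 43^19 mod 67 = 3.
m₂ = c^(d_q) mod q: c ≡ 5 (mod 47), and 5^33 mod 47 = 35.
h = q_inv·(m₁ − m₂) mod p = 10·(3 − 35) mod 67 = 15.
m = m₂ + h·q = 35 + 15·47 = 740.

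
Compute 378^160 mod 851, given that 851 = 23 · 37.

Mod 23: 378 ≡ 10; by Fermat, exponent reduces to 160 mod 22 = 6; 10^6 ≡ 6 (mod 23).
Mod 37: 378 ≡ 8; by Fermat, exponent reduces to 160 mod 36 = 16; 8^16 ≡ 26 (mod 37).
Combine by CRT: x ≡ 6 (mod 23), x ≡ 26 (mod 37) ⇒ x ≡ 581 (mod 851).

581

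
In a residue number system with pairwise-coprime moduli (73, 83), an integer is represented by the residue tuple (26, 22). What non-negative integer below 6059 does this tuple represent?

Combine the congruences pairwise.
From x ≡ 26 (mod 73) write x = 26 + 73t. Substituting into x ≡ 22 (mod 83) gives 73t ≡ 79 (mod 83), and since 73⁻¹ ≡ 58 (mod 83), t ≡ 17. Hence x ≡ 26 + 73·17 = 1267 (mod 6059).

1267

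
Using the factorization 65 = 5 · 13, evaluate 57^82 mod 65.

64

Mod 5: 57 ≡ 2; by Fermat, exponent reduces to 82 mod 4 = 2; 2^2 ≡ 4 (mod 5).
Mod 13: 57 ≡ 5; by Fermat, exponent reduces to 82 mod 12 = 10; 5^10 ≡ 12 (mod 13).
Combine by CRT: x ≡ 4 (mod 5), x ≡ 12 (mod 13) ⇒ x ≡ 64 (mod 65).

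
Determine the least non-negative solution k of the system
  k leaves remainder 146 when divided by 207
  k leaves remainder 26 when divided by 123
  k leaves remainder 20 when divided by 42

72596

gcd(207, 123) = 3 and 3 | (26 − 146), so the pair is consistent; merging gives k ≡ 4700 (mod 8487), where 8487 = lcm(207, 123).
gcd(8487, 42) = 3 and 3 | (20 − 4700), so the pair is consistent; merging gives k ≡ 72596 (mod 118818), where 118818 = lcm(8487, 42).
The solution is unique modulo lcm(207, 123, 42) = 118818.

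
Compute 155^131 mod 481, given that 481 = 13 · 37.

Mod 13: 155 ≡ 12; by Fermat, exponent reduces to 131 mod 12 = 11; 12^11 ≡ 12 (mod 13).
Mod 37: 155 ≡ 7; by Fermat, exponent reduces to 131 mod 36 = 23; 7^23 ≡ 9 (mod 37).
Combine by CRT: x ≡ 12 (mod 13), x ≡ 9 (mod 37) ⇒ x ≡ 194 (mod 481).

194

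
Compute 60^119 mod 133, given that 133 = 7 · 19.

Mod 7: 60 ≡ 4; by Fermat, exponent reduces to 119 mod 6 = 5; 4^5 ≡ 2 (mod 7).
Mod 19: 60 ≡ 3; by Fermat, exponent reduces to 119 mod 18 = 11; 3^11 ≡ 10 (mod 19).
Combine by CRT: x ≡ 2 (mod 7), x ≡ 10 (mod 19) ⇒ x ≡ 86 (mod 133).

86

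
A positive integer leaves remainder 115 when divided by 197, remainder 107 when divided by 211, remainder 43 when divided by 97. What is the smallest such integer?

From t ≡ 115 (mod 197) write t = 115 + 197s. Substituting into t ≡ 107 (mod 211) gives 197s ≡ 203 (mod 211), and since 197⁻¹ ≡ 15 (mod 211), s ≡ 91. Hence t ≡ 115 + 197·91 = 18042 (mod 41567).
From t ≡ 18042 (mod 41567) write t = 18042 + 41567s. Substituting into t ≡ 43 (mod 97) gives 41567s ≡ 43 (mod 97), and since 51⁻¹ ≡ 78 (mod 97), s ≡ 56. Hence t ≡ 18042 + 41567·56 = 2345794 (mod 4031999).

2345794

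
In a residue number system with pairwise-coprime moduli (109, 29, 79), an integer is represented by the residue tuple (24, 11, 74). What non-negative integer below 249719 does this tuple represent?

The moduli are pairwise coprime; N = 109·29·79 = 249719.
N/109 = 2291; 2291 ≡ 2 (mod 109); 2·55 ≡ 1, so inverse 55.
N/29 = 8611; 8611 ≡ 27 (mod 29); 27·14 ≡ 1, so inverse 14.
N/79 = 3161; 3161 ≡ 1 (mod 79), inverse 1.
x ≡ 24·2291·55 + 11·8611·14 + 74·3161·1 = 4584128.
4584128 mod 249719 = 89186.

89186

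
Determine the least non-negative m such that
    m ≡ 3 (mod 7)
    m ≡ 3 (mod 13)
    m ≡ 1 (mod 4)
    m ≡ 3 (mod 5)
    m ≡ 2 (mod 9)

15473

From m ≡ 3 (mod 7) write m = 3 + 7t. Substituting into m ≡ 3 (mod 13) gives 7t ≡ 0 (mod 13), and since 7⁻¹ ≡ 2 (mod 13), t ≡ 0. Hence m ≡ 3 + 7·0 = 3 (mod 91).
From m ≡ 3 (mod 91) write m = 3 + 91t. Substituting into m ≡ 1 (mod 4) gives 91t ≡ 2 (mod 4), and since 3⁻¹ ≡ 3 (mod 4), t ≡ 2. Hence m ≡ 3 + 91·2 = 185 (mod 364).
From m ≡ 185 (mod 364) write m = 185 + 364t. Substituting into m ≡ 3 (mod 5) gives 364t ≡ 3 (mod 5), and since 4⁻¹ ≡ 4 (mod 5), t ≡ 2. Hence m ≡ 185 + 364·2 = 913 (mod 1820).
From m ≡ 913 (mod 1820) write m = 913 + 1820t. Substituting into m ≡ 2 (mod 9) gives 1820t ≡ 7 (mod 9), and since 2⁻¹ ≡ 5 (mod 9), t ≡ 8. Hence m ≡ 913 + 1820·8 = 15473 (mod 16380).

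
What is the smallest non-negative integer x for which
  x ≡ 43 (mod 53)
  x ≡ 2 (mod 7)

From x ≡ 43 (mod 53) write x = 43 + 53t. Substituting into x ≡ 2 (mod 7) gives 53t ≡ 1 (mod 7), and since 4⁻¹ ≡ 2 (mod 7), t ≡ 2. Hence x ≡ 43 + 53·2 = 149 (mod 371).

149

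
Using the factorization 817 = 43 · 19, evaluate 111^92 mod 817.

427

Mod 43: 111 ≡ 25; by Fermat, exponent reduces to 92 mod 42 = 8; 25^8 ≡ 40 (mod 43).
Mod 19: 111 ≡ 16; by Fermat, exponent reduces to 92 mod 18 = 2; 16^2 ≡ 9 (mod 19).
Combine by CRT: x ≡ 40 (mod 43), x ≡ 9 (mod 19) ⇒ x ≡ 427 (mod 817).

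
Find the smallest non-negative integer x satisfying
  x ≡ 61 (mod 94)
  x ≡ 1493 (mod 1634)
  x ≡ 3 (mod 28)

695943

gcd(94, 1634) = 2 and 2 | (1493 − 61), so the pair is consistent; merging gives x ≡ 4761 (mod 76798), where 76798 = lcm(94, 1634).
gcd(76798, 28) = 2 and 2 | (3 − 4761), so the pair is consistent; merging gives x ≡ 695943 (mod 1075172), where 1075172 = lcm(76798, 28).
The solution is unique modulo lcm(94, 1634, 28) = 1075172.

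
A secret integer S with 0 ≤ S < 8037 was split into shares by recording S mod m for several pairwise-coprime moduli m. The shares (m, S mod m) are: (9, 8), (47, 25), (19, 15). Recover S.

3644

From S ≡ 8 (mod 9) write S = 8 + 9t. Substituting into S ≡ 25 (mod 47) gives 9t ≡ 17 (mod 47), and since 9⁻¹ ≡ 21 (mod 47), t ≡ 28. Hence S ≡ 8 + 9·28 = 260 (mod 423).
From S ≡ 260 (mod 423) write S = 260 + 423t. Substituting into S ≡ 15 (mod 19) gives 423t ≡ 2 (mod 19), and since 5⁻¹ ≡ 4 (mod 19), t ≡ 8. Hence S ≡ 260 + 423·8 = 3644 (mod 8037).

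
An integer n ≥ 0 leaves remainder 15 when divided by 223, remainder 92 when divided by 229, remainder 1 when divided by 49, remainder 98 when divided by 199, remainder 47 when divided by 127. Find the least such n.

The moduli are pairwise coprime; M = 223·229·49·199·127 = 63240198259.
M/223 = 283588333; 283588333 ≡ 125 (mod 223); 125·157 ≡ 1, so inverse 157.
M/229 = 276158071; 276158071 ≡ 101 (mod 229); 101·195 ≡ 1, so inverse 195.
M/49 = 1290616291; 1290616291 ≡ 48 (mod 49); 48·48 ≡ 1, so inverse 48.
M/199 = 317789941; 317789941 ≡ 75 (mod 199); 75·69 ≡ 1, so inverse 69.
M/127 = 497954317; 497954317 ≡ 17 (mod 127); 17·15 ≡ 1, so inverse 15.
n ≡ 15·283588333·157 + 92·276158071·195 + 1·1290616291·48 + 98·317789941·69 + 47·497954317·15 = 8184029274450.
8184029274450 mod 63240198259 = 26043699039.

26043699039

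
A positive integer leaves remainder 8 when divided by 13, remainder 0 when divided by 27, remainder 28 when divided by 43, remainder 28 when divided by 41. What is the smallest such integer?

350865

Combine the congruences pairwise.
From a ≡ 8 (mod 13) write a = 8 + 13t. Substituting into a ≡ 0 (mod 27) gives 13t ≡ 19 (mod 27), and since 13⁻¹ ≡ 25 (mod 27), t ≡ 16. Hence a ≡ 8 + 13·16 = 216 (mod 351).
From a ≡ 216 (mod 351) write a = 216 + 351t. Substituting into a ≡ 28 (mod 43) gives 351t ≡ 27 (mod 43), and since 7⁻¹ ≡ 37 (mod 43), t ≡ 10. Hence a ≡ 216 + 351·10 = 3726 (mod 15093).
From a ≡ 3726 (mod 15093) write a = 3726 + 15093t. Substituting into a ≡ 28 (mod 41) gives 15093t ≡ 33 (mod 41), and since 5⁻¹ ≡ 33 (mod 41), t ≡ 23. Hence a ≡ 3726 + 15093·23 = 350865 (mod 618813).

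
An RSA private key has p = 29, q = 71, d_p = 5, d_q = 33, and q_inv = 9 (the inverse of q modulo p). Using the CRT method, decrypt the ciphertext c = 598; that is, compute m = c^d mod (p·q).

392

m₁ = c^(d_p) mod p: c ≡ 18 (mod 29), and 18^5 mod 29 = 15.
m₂ = c^(d_q) mod q: c ≡ 30 (mod 71), and 30^33 mod 71 = 37.
h = q_inv·(m₁ − m₂) mod p = 9·(15 − 37) mod 29 = 5.
m = m₂ + h·q = 37 + 5·71 = 392.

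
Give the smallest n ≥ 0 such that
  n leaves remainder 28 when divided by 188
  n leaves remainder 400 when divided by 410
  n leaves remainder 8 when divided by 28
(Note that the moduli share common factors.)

gcd(188, 410) = 2 and 2 | (400 − 28), so the pair is consistent; merging gives n ≡ 29920 (mod 38540), where 38540 = lcm(188, 410).
gcd(38540, 28) = 4 and 4 | (8 − 29920), so the pair is consistent; merging gives n ≡ 184080 (mod 269780), where 269780 = lcm(38540, 28).
The solution is unique modulo lcm(188, 410, 28) = 269780.

184080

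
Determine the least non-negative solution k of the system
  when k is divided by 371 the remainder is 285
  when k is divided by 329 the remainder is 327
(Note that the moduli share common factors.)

gcd(371, 329) = 7 and 7 | (327 − 285), so the pair is consistent; merging gives k ≡ 656 (mod 17437), where 17437 = lcm(371, 329).
The solution is unique modulo lcm(371, 329) = 17437.

656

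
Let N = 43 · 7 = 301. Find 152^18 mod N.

64

Mod 43: 152 ≡ 23; 23^18 ≡ 21 (mod 43).
Mod 7: 152 ≡ 5; since 6 | 18, by Fermat 5^18 ≡ 1 (mod 7).
Combine by CRT: x ≡ 21 (mod 43), x ≡ 1 (mod 7) ⇒ x ≡ 64 (mod 301).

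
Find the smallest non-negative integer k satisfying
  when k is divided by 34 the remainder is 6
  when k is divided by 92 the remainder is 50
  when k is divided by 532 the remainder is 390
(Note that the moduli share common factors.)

Combine the congruences pairwise.
gcd(34, 92) = 2 and 2 | (50 − 6), so the pair is consistent; merging gives k ≡ 142 (mod 1564), where 1564 = lcm(34, 92).
gcd(1564, 532) = 4 and 4 | (390 − 142), so the pair is consistent; merging gives k ≡ 144030 (mod 208012), where 208012 = lcm(1564, 532).
The solution is unique modulo lcm(34, 92, 532) = 208012.

144030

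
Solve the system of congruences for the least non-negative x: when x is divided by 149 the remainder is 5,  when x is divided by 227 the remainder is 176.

From x ≡ 5 (mod 149) write x = 5 + 149t. Substituting into x ≡ 176 (mod 227) gives 149t ≡ 171 (mod 227), and since 149⁻¹ ≡ 32 (mod 227), t ≡ 24. Hence x ≡ 5 + 149·24 = 3581 (mod 33823).

3581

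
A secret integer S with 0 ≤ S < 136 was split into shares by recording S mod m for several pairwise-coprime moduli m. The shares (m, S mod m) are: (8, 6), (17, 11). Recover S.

Combine the congruences pairwise.
From S ≡ 6 (mod 8) write S = 6 + 8t. Substituting into S ≡ 11 (mod 17) gives 8t ≡ 5 (mod 17), and since 8⁻¹ ≡ 15 (mod 17), t ≡ 7. Hence S ≡ 6 + 8·7 = 62 (mod 136).

62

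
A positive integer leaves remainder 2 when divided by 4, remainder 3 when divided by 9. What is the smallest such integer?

30

From a ≡ 2 (mod 4) write a = 2 + 4t. Substituting into a ≡ 3 (mod 9) gives 4t ≡ 1 (mod 9), and since 4⁻¹ ≡ 7 (mod 9), t ≡ 7. Hence a ≡ 2 + 4·7 = 30 (mod 36).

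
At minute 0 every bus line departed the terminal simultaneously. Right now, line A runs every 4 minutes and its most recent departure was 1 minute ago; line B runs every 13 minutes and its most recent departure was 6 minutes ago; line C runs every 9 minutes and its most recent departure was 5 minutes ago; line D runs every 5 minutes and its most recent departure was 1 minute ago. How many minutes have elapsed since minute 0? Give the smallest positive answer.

The moduli are pairwise coprime; N = 4·13·9·5 = 2340.
N/4 = 585; 585 ≡ 1 (mod 4), inverse 1.
N/13 = 180; 180 ≡ 11 (mod 13); 11·6 ≡ 1, so inverse 6.
N/9 = 260; 260 ≡ 8 (mod 9); 8·8 ≡ 1, so inverse 8.
N/5 = 468; 468 ≡ 3 (mod 5); 3·2 ≡ 1, so inverse 2.
t ≡ 1·585·1 + 6·180·6 + 5·260·8 + 1·468·2 = 18401.
18401 mod 2340 = 2021.

2021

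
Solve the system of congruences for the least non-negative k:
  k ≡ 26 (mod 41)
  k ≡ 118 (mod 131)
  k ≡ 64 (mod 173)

From k ≡ 26 (mod 41) write k = 26 + 41t. Substituting into k ≡ 118 (mod 131) gives 41t ≡ 92 (mod 131), and since 41⁻¹ ≡ 16 (mod 131), t ≡ 31. Hence k ≡ 26 + 41·31 = 1297 (mod 5371).
From k ≡ 1297 (mod 5371) write k = 1297 + 5371t. Substituting into k ≡ 64 (mod 173) gives 5371t ≡ 151 (mod 173), and since 8⁻¹ ≡ 65 (mod 173), t ≡ 127. Hence k ≡ 1297 + 5371·127 = 683414 (mod 929183).

683414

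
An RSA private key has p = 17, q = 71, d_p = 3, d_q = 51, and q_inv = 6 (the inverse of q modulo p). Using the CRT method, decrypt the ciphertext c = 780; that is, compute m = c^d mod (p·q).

638

m₁ = c^(d_p) mod p: c ≡ 15 (mod 17), and 15^3 mod 17 = 9.
m₂ = c^(d_q) mod q: c ≡ 70 (mod 71), and 70^51 mod 71 = 70.
h = q_inv·(m₁ − m₂) mod p = 6·(9 − 70) mod 17 = 8.
m = m₂ + h·q = 70 + 8·71 = 638.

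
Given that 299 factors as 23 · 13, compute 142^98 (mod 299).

144

Mod 23: 142 ≡ 4; by Fermat, exponent reduces to 98 mod 22 = 10; 4^10 ≡ 6 (mod 23).
Mod 13: 142 ≡ 12; by Fermat, exponent reduces to 98 mod 12 = 2; 12^2 ≡ 1 (mod 13).
Combine by CRT: x ≡ 6 (mod 23), x ≡ 1 (mod 13) ⇒ x ≡ 144 (mod 299).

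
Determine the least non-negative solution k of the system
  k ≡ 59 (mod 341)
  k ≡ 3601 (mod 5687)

151463

Combine the congruences pairwise.
gcd(341, 5687) = 11 and 11 | (3601 − 59), so the pair is consistent; merging gives k ≡ 151463 (mod 176297), where 176297 = lcm(341, 5687).
The solution is unique modulo lcm(341, 5687) = 176297.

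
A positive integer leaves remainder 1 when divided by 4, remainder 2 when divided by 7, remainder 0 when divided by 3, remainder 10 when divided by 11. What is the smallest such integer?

681

The moduli are pairwise coprime; N = 4·7·3·11 = 924.
N/4 = 231; 231 ≡ 3 (mod 4); 3·3 ≡ 1, so inverse 3.
N/7 = 132; 132 ≡ 6 (mod 7); 6·6 ≡ 1, so inverse 6.
N/3 = 308; 308 ≡ 2 (mod 3); 2·2 ≡ 1, so inverse 2.
N/11 = 84; 84 ≡ 7 (mod 11); 7·8 ≡ 1, so inverse 8.
x ≡ 1·231·3 + 2·132·6 + 0·308·2 + 10·84·8 = 8997.
8997 mod 924 = 681.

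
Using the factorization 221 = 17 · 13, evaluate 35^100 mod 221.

Mod 17: 35 ≡ 1; by Fermat, exponent reduces to 100 mod 16 = 4; 1^4 ≡ 1 (mod 17).
Mod 13: 35 ≡ 9; by Fermat, exponent reduces to 100 mod 12 = 4; 9^4 ≡ 9 (mod 13).
Combine by CRT: x ≡ 1 (mod 17), x ≡ 9 (mod 13) ⇒ x ≡ 35 (mod 221).

35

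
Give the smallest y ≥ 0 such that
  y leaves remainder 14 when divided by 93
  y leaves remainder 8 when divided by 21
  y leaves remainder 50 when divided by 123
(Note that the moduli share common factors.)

12104

Combine the congruences pairwise.
gcd(93, 21) = 3 and 3 | (8 − 14), so the pair is consistent; merging gives y ≡ 386 (mod 651), where 651 = lcm(93, 21).
gcd(651, 123) = 3 and 3 | (50 − 386), so the pair is consistent; merging gives y ≡ 12104 (mod 26691), where 26691 = lcm(651, 123).
The solution is unique modulo lcm(93, 21, 123) = 26691.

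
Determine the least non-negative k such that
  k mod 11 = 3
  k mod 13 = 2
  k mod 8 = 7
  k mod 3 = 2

From k ≡ 3 (mod 11) write k = 3 + 11t. Substituting into k ≡ 2 (mod 13) gives 11t ≡ 12 (mod 13), and since 11⁻¹ ≡ 6 (mod 13), t ≡ 7. Hence k ≡ 3 + 11·7 = 80 (mod 143).
From k ≡ 80 (mod 143) write k = 80 + 143t. Substituting into k ≡ 7 (mod 8) gives 143t ≡ 7 (mod 8), and since 7⁻¹ ≡ 7 (mod 8), t ≡ 1. Hence k ≡ 80 + 143·1 = 223 (mod 1144).
From k ≡ 223 (mod 1144) write k = 223 + 1144t. Substituting into k ≡ 2 (mod 3) gives 1144t ≡ 1 (mod 3), and since 1⁻¹ ≡ 1 (mod 3), t ≡ 1. Hence k ≡ 223 + 1144·1 = 1367 (mod 3432).

1367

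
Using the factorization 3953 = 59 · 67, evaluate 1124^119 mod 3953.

2800

Mod 59: 1124 ≡ 3; by Fermat, exponent reduces to 119 mod 58 = 3; 3^3 ≡ 27 (mod 59).
Mod 67: 1124 ≡ 52; by Fermat, exponent reduces to 119 mod 66 = 53; 52^53 ≡ 53 (mod 67).
Combine by CRT: x ≡ 27 (mod 59), x ≡ 53 (mod 67) ⇒ x ≡ 2800 (mod 3953).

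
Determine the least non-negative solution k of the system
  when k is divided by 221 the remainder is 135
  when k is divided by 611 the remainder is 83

Combine the congruences pairwise.
gcd(221, 611) = 13 and 13 | (83 − 135), so the pair is consistent; merging gives k ≡ 9859 (mod 10387), where 10387 = lcm(221, 611).
The solution is unique modulo lcm(221, 611) = 10387.

9859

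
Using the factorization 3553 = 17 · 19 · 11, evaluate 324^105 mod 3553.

1

Mod 17: 324 ≡ 1; by Fermat, exponent reduces to 105 mod 16 = 9; 1^9 ≡ 1 (mod 17).
Mod 19: 324 ≡ 1; by Fermat, exponent reduces to 105 mod 18 = 15; 1^15 ≡ 1 (mod 19).
Mod 11: 324 ≡ 5; by Fermat, exponent reduces to 105 mod 10 = 5; 5^5 ≡ 1 (mod 11).
Combine by CRT: x ≡ 1 (mod 17), x ≡ 1 (mod 19), x ≡ 1 (mod 11) ⇒ x ≡ 1 (mod 3553).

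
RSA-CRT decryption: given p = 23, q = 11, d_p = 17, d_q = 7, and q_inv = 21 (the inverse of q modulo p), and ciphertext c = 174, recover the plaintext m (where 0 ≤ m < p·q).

m₁ = c^(d_p) mod p: c ≡ 13 (mod 23), and 13^17 mod 23 = 6.
m₂ = c^(d_q) mod q: c ≡ 9 (mod 11), and 9^7 mod 11 = 4.
h = q_inv·(m₁ − m₂) mod p = 21·(6 − 4) mod 23 = 19.
m = m₂ + h·q = 4 + 19·11 = 213.

213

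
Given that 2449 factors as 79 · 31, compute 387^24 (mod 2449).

Mod 79: 387 ≡ 71; 71^24 ≡ 21 (mod 79).
Mod 31: 387 ≡ 15; 15^24 ≡ 2 (mod 31).
Combine by CRT: x ≡ 21 (mod 79), x ≡ 2 (mod 31) ⇒ x ≡ 653 (mod 2449).

653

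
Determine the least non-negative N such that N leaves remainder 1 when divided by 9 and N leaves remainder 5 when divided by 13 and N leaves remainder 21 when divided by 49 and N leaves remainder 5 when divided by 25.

Combine the congruences pairwise.
From N ≡ 1 (mod 9) write N = 1 + 9t. Substituting into N ≡ 5 (mod 13) gives 9t ≡ 4 (mod 13), and since 9⁻¹ ≡ 3 (mod 13), t ≡ 12. Hence N ≡ 1 + 9·12 = 109 (mod 117).
From N ≡ 109 (mod 117) write N = 109 + 117t. Substituting into N ≡ 21 (mod 49) gives 117t ≡ 10 (mod 49), and since 19⁻¹ ≡ 31 (mod 49), t ≡ 16. Hence N ≡ 109 + 117·16 = 1981 (mod 5733).
From N ≡ 1981 (mod 5733) write N = 1981 + 5733t. Substituting into N ≡ 5 (mod 25) gives 5733t ≡ 24 (mod 25), and since 8⁻¹ ≡ 22 (mod 25), t ≡ 3. Hence N ≡ 1981 + 5733·3 = 19180 (mod 143325).

19180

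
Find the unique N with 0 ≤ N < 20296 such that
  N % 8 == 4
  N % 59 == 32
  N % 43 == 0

The moduli are pairwise coprime; M = 8·59·43 = 20296.
M/8 = 2537; 2537 ≡ 1 (mod 8), inverse 1.
M/59 = 344; 344 ≡ 49 (mod 59); 49·53 ≡ 1, so inverse 53.
M/43 = 472; 472 ≡ 42 (mod 43); 42·42 ≡ 1, so inverse 42.
N ≡ 4·2537·1 + 32·344·53 + 0·472·42 = 593572.
593572 mod 20296 = 4988.

4988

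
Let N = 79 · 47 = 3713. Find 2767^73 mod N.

Mod 79: 2767 ≡ 2; 2^73 ≡ 42 (mod 79).
Mod 47: 2767 ≡ 41; by Fermat, exponent reduces to 73 mod 46 = 27; 41^27 ≡ 20 (mod 47).
Combine by CRT: x ≡ 42 (mod 79), x ≡ 20 (mod 47) ⇒ x ≡ 1148 (mod 3713).

1148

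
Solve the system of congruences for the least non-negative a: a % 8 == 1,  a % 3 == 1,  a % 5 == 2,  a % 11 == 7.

337

The moduli are pairwise coprime; N = 8·3·5·11 = 1320.
N/8 = 165; 165 ≡ 5 (mod 8); 5·5 ≡ 1, so inverse 5.
N/3 = 440; 440 ≡ 2 (mod 3); 2·2 ≡ 1, so inverse 2.
N/5 = 264; 264 ≡ 4 (mod 5); 4·4 ≡ 1, so inverse 4.
N/11 = 120; 120 ≡ 10 (mod 11); 10·10 ≡ 1, so inverse 10.
a ≡ 1·165·5 + 1·440·2 + 2·264·4 + 7·120·10 = 12217.
12217 mod 1320 = 337.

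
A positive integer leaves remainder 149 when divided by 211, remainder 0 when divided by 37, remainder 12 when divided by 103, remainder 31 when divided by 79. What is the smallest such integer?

From t ≡ 149 (mod 211) write t = 149 + 211s. Substituting into t ≡ 0 (mod 37) gives 211s ≡ 36 (mod 37), and since 26⁻¹ ≡ 10 (mod 37), s ≡ 27. Hence t ≡ 149 + 211·27 = 5846 (mod 7807).
From t ≡ 5846 (mod 7807) write t = 5846 + 7807s. Substituting into t ≡ 12 (mod 103) gives 7807s ≡ 37 (mod 103), and since 82⁻¹ ≡ 49 (mod 103), s ≡ 62. Hence t ≡ 5846 + 7807·62 = 489880 (mod 804121).
From t ≡ 489880 (mod 804121) write t = 489880 + 804121s. Substituting into t ≡ 31 (mod 79) gives 804121s ≡ 30 (mod 79), and since 59⁻¹ ≡ 75 (mod 79), s ≡ 38. Hence t ≡ 489880 + 804121·38 = 31046478 (mod 63525559).

31046478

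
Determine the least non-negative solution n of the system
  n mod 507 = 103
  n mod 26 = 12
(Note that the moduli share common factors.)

610

gcd(507, 26) = 13 and 13 | (12 − 103), so the pair is consistent; merging gives n ≡ 610 (mod 1014), where 1014 = lcm(507, 26).
The solution is unique modulo lcm(507, 26) = 1014.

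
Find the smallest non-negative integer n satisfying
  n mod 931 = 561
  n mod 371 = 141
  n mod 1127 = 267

826358

Combine the congruences pairwise.
gcd(931, 371) = 7 and 7 | (141 − 561), so the pair is consistent; merging gives n ≡ 36870 (mod 49343), where 49343 = lcm(931, 371).
gcd(49343, 1127) = 49 and 49 | (267 − 36870), so the pair is consistent; merging gives n ≡ 826358 (mod 1134889), where 1134889 = lcm(49343, 1127).
The solution is unique modulo lcm(931, 371, 1127) = 1134889.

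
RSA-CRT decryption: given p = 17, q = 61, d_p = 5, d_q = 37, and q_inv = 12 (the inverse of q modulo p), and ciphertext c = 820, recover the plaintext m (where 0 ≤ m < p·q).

735

m₁ = c^(d_p) mod p: c ≡ 4 (mod 17), and 4^5 mod 17 = 4.
m₂ = c^(d_q) mod q: c ≡ 27 (mod 61), and 27^37 mod 61 = 3.
h = q_inv·(m₁ − m₂) mod p = 12·(4 − 3) mod 17 = 12.
m = m₂ + h·q = 3 + 12·61 = 735.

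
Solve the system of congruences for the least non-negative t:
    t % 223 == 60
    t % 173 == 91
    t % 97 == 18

3706097

The moduli are pairwise coprime; N = 223·173·97 = 3742163.
N/223 = 16781; 16781 ≡ 56 (mod 223); 56·4 ≡ 1, so inverse 4.
N/173 = 21631; 21631 ≡ 6 (mod 173); 6·29 ≡ 1, so inverse 29.
N/97 = 38579; 38579 ≡ 70 (mod 97); 70·79 ≡ 1, so inverse 79.
t ≡ 60·16781·4 + 91·21631·29 + 18·38579·79 = 115970987.
115970987 mod 3742163 = 3706097.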